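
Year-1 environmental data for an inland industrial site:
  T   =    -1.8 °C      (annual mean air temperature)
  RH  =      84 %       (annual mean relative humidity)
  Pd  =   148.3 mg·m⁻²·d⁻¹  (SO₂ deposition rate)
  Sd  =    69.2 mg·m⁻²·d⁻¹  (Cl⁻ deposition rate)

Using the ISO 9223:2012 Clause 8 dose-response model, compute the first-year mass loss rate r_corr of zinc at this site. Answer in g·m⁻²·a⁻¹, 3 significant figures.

r_corr = 27.6 g·m⁻²·a⁻¹

zinc: f(T) = +0.038·(T−10) [T≤10 °C] = -0.4484
  SO₂ term: 0.0129·148.3^0.44·exp(0.046·84-0.4484) = 3.542
  Cl⁻ term: 0.0175·69.2^0.57·exp(0.008·84+0.085·-1.8) = 0.3291
  r_corr = 3.542 + 0.3291 = 3.871 μm/a
Convert to mass loss: 3.871 μm/a × 7.14 g/cm³ = 27.64 g·m⁻²·a⁻¹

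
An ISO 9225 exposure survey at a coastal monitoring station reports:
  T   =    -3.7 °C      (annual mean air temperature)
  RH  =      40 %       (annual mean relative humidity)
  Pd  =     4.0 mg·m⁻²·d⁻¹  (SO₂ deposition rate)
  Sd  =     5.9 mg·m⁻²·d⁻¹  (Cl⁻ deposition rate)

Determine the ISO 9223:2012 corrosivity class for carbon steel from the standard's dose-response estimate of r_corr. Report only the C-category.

C2

carbon steel: temperature factor f = +0.150·(-13.7) = -2.0550
  sulphur-dioxide contribution → 1.038 μm/a
  chloride contribution → 0.9897 μm/a
  ⇒ r_corr(carbon steel) = 2.027 μm/a
ISO 9223 Table 2 (carbon steel): 1.3 < 2.03 ≤ 25 μm/a ⇒ C2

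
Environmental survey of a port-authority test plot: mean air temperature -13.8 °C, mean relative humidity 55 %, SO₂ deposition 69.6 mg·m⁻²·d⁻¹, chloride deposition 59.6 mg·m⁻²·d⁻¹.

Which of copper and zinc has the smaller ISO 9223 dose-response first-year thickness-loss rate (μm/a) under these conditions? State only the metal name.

copper: f(T) = +0.126·(T−10) [T≤10 °C] = -2.9988
  sulphur-dioxide contribution → 0.02043 μm/a
  chloride contribution → 0.1138 μm/a
  ⇒ r_corr(copper) = 0.1343 μm/a
zinc: f(T) = +0.038·(T−10) [T≤10 °C] = -0.9044
  sulphur-dioxide contribution → 0.424 μm/a
  chloride contribution → 0.08642 μm/a
  total first-year rate 0.5104 μm/a
Ordering by μm/a: zinc (0.51) > copper (0.134)

copper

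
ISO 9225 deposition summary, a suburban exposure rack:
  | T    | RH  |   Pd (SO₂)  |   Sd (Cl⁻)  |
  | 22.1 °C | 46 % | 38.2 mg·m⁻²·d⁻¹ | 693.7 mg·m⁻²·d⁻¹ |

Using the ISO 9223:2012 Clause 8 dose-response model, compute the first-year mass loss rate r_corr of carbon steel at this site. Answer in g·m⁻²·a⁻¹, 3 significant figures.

r_corr = 631 g·m⁻²·a⁻¹

carbon steel: temperature factor f = -0.054·(12.1) = -0.6534
  Pd branch = 1.77·Pd^0.52·e^(0.02·RH+f) = 15.36 μm/a
  Sd branch = 0.102·Sd^0.62·e^(0.033·RH+0.04·T) = 65.06 μm/a
  sum: 15.36 + 65.06 → r_corr = 80.42 μm/a
Convert to mass loss: 80.42 μm/a × 7.85 g/cm³ = 631.3 g·m⁻²·a⁻¹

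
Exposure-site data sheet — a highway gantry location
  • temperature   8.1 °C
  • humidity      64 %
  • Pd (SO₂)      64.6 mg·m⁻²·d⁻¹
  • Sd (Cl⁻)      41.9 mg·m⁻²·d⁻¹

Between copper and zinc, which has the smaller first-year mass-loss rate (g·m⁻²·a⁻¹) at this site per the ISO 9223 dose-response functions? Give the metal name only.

copper: f(T) = +0.126·(T−10) [T≤10 °C] = -0.2394
  sulphur-dioxide contribution → 0.5381 μm/a
  chloride contribution → 0.4185 μm/a
  ⇒ r_corr(copper) = 0.9566 μm/a
  mass loss = 0.9566 μm/a × 8.96 g/cm³ = 8.571 g·m⁻²·a⁻¹
zinc: f(T) = +0.038·(T−10) [T≤10 °C] = -0.0722
  sulphur-dioxide contribution → 1.427 μm/a
  chloride contribution → 0.4887 μm/a
  ⇒ r_corr(zinc) = 1.915 μm/a
  mass loss = 1.915 μm/a × 7.14 g/cm³ = 13.68 g·m⁻²·a⁻¹
Ordering by g·m⁻²·a⁻¹: zinc (13.7) > copper (8.57)

copper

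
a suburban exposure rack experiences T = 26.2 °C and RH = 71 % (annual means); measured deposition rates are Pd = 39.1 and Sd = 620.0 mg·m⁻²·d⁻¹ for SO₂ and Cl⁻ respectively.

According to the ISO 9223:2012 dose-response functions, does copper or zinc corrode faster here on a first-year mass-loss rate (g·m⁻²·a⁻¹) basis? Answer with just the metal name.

zinc

copper: temperature factor f = -0.080·(16.2) = -1.2960
  sulphur-dioxide contribution → 0.2481 μm/a
  chloride contribution → 2.706 μm/a
  total first-year rate 2.954 μm/a
  mass loss = 2.954 μm/a × 8.96 g/cm³ = 26.47 g·m⁻²·a⁻¹
zinc: T>10 °C ⇒ hinge -0.071·(26.2−10) = -1.1502
  sulphur-dioxide contribution → 0.5371 μm/a
  chloride contribution → 11.18 μm/a
  total first-year rate 11.72 μm/a
  mass loss = 11.72 μm/a × 7.14 g/cm³ = 83.68 g·m⁻²·a⁻¹
Ordering by g·m⁻²·a⁻¹: zinc (83.7) > copper (26.5)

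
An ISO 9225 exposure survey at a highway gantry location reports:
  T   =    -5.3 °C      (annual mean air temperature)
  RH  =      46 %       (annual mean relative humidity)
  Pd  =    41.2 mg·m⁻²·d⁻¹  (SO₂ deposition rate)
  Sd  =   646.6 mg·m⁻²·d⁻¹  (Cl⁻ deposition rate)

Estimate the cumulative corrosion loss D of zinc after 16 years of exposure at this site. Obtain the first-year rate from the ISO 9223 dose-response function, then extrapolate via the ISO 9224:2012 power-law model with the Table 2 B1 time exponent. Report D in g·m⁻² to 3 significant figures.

D(16) = 64.8 g·m⁻²

zinc: f(T) = +0.038·(T−10) [T≤10 °C] = -0.5814
  sulphur-dioxide contribution → 0.3073 μm/a
  chloride contribution → 0.6446 μm/a
  total first-year rate 0.9519 μm/a
Power-law: D(16) = r_corr · 16^0.813
  D(16) = 0.9519 × 16^0.813 = 0.9519 × 9.527 = 9.069 μm
  Mass loss = 9.069 μm × 7.14 g/cm³ = 64.75 g·m⁻²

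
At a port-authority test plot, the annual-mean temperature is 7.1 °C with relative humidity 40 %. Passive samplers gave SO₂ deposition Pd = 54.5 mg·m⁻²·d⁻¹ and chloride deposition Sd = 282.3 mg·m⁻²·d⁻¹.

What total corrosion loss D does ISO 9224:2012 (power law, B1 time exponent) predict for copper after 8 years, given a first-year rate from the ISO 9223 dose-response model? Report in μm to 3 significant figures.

copper: f(T) = +0.126·(T−10) [T≤10 °C] = -0.3654
  sulphur-dioxide contribution → 0.1101 μm/a
  chloride contribution → 0.2811 μm/a
  ⇒ r_corr(copper) = 0.3913 μm/a
Long-term exponent b (ISO 9224 Table 2, B1) = 0.667
  D(8) = 0.3913 × 8^0.667 = 0.3913 × 4.003 = 1.566 μm

D(8) = 1.57 μm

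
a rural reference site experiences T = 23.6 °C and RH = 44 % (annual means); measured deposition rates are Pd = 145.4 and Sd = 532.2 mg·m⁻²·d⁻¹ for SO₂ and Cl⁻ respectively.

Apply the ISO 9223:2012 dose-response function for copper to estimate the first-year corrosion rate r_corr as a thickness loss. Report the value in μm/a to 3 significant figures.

r_corr = 0.952 μm/a

copper: temperature factor f = -0.080·(13.6) = -1.0880
  SO₂ term: 0.0053·145.4^0.26·exp(0.059·44-1.0880) = 0.08739
  Sd branch = 0.01025·Sd^0.27·e^(0.036·RH+0.049·T) = 0.8648 μm/a
  r_corr = 0.08739 + 0.8648 = 0.9522 μm/a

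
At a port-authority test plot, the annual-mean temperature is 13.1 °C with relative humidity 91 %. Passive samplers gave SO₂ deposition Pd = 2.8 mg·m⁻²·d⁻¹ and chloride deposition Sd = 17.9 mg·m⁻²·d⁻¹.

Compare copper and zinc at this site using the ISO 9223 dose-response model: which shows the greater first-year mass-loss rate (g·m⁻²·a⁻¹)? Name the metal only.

copper

copper: T>10 °C ⇒ hinge -0.080·(13.1−10) = -0.2480
  SO₂ term: 0.0053·2.8^0.26·exp(0.059·91-0.2480) = 1.16
  Sd branch = 0.01025·Sd^0.27·e^(0.036·RH+0.049·T) = 1.123 μm/a
  r_corr = 1.16 + 1.123 = 2.284 μm/a
  mass loss = 2.284 μm/a × 8.96 g/cm³ = 20.46 g·m⁻²·a⁻¹
zinc: T>10 °C ⇒ hinge -0.071·(13.1−10) = -0.2201
  Pd branch = 0.0129·Pd^0.44·e^(0.046·RH+f) = 1.071 μm/a
  Sd branch = 0.0175·Sd^0.57·e^(0.008·RH+0.085·T) = 0.5714 μm/a
  sum: 1.071 + 0.5714 → r_corr = 1.642 μm/a
  mass loss = 1.642 μm/a × 7.14 g/cm³ = 11.73 g·m⁻²·a⁻¹
Ordering by g·m⁻²·a⁻¹: copper (20.5) > zinc (11.7)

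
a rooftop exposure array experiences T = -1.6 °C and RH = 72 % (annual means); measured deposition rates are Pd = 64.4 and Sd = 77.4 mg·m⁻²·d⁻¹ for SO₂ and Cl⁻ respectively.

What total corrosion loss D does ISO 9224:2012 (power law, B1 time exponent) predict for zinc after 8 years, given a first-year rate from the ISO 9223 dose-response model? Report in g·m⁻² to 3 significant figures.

D(8) = 67.7 g·m⁻²

zinc: T≤10 °C ⇒ hinge +0.038·(-1.6−10) = -0.4408
  SO₂ term: 0.0129·64.4^0.44·exp(0.046·72-0.4408) = 1.424
  Sd branch = 0.0175·Sd^0.57·e^(0.008·RH+0.085·T) = 0.3241 μm/a
  sum: 1.424 + 0.3241 → r_corr = 1.748 μm/a
Power-law: D(8) = r_corr · 8^0.813
  D(8) = 1.748 × 8^0.813 = 1.748 × 5.423 = 9.478 μm
  Mass loss = 9.478 μm × 7.14 g/cm³ = 67.68 g·m⁻²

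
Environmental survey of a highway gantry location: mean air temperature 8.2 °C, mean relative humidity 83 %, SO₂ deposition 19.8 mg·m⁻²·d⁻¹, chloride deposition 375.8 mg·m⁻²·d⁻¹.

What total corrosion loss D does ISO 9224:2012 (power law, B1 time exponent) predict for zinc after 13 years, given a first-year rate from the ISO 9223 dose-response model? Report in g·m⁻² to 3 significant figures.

D(13) = 232 g·m⁻²

zinc: f(T) = +0.038·(T−10) [T≤10 °C] = -0.0684
  SO₂ term: 0.0129·19.8^0.44·exp(0.046·83-0.0684) = 2.04
  Cl⁻ term: 0.0175·375.8^0.57·exp(0.008·83+0.085·8.2) = 2.004
  r_corr = 2.04 + 2.004 = 4.043 μm/a
Long-term exponent b (ISO 9224 Table 2, B1) = 0.813
  D(13) = 4.043 × 13^0.813 = 4.043 × 8.047 = 32.54 μm
  Mass loss = 32.54 μm × 7.14 g/cm³ = 232.3 g·m⁻²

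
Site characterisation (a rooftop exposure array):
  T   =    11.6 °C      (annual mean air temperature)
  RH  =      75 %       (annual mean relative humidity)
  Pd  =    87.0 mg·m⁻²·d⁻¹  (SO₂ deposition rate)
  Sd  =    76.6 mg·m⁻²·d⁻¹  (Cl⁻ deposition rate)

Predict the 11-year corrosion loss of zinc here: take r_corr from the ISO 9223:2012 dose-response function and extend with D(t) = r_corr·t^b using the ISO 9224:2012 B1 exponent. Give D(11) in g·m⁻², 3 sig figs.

zinc: f(T) = -0.071·(T−10) [T>10 °C] = -0.1136
  sulphur-dioxide contribution → 2.588 μm/a
  chloride contribution → 1.014 μm/a
  total first-year rate 3.602 μm/a
ISO 9224: D(t) = r_corr · t^b with b = 0.813 (zinc, B1)
  D(11) = 3.602 × 11^0.813 = 3.602 × 7.025 = 25.3 μm
  Mass loss = 25.3 μm × 7.14 g/cm³ = 180.6 g·m⁻²

D(11) = 181 g·m⁻²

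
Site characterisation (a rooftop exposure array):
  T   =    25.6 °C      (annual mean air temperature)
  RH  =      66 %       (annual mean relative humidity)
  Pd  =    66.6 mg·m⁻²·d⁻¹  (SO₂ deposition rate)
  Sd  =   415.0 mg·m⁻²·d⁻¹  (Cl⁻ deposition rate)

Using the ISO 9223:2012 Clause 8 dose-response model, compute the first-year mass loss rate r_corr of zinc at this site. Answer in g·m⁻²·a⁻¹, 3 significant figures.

zinc: temperature factor f = -0.071·(15.6) = -1.1076
  Pd branch = 0.0129·Pd^0.44·e^(0.046·RH+f) = 0.5629 μm/a
  Sd branch = 0.0175·Sd^0.57·e^(0.008·RH+0.085·T) = 8.122 μm/a
  sum: 0.5629 + 8.122 → r_corr = 8.685 μm/a
Convert to mass loss: 8.685 μm/a × 7.14 g/cm³ = 62.01 g·m⁻²·a⁻¹

r_corr = 62.0 g·m⁻²·a⁻¹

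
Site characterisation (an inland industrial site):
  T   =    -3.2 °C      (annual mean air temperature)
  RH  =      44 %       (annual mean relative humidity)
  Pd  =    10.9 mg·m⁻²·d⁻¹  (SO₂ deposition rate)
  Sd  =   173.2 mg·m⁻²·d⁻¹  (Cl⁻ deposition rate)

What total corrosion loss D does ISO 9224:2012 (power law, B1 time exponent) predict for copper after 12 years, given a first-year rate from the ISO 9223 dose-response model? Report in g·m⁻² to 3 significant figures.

copper: f(T) = +0.126·(T−10) [T≤10 °C] = -1.6632
  Pd branch = 0.0053·Pd^0.26·e^(0.059·RH+f) = 0.02507 μm/a
  Sd branch = 0.01025·Sd^0.27·e^(0.036·RH+0.049·T) = 0.1718 μm/a
  sum: 0.02507 + 0.1718 → r_corr = 0.1968 μm/a
Power-law: D(12) = r_corr · 12^0.667
  D(12) = 0.1968 × 12^0.667 = 0.1968 × 5.246 = 1.033 μm
  Mass loss = 1.033 μm × 8.96 g/cm³ = 9.252 g·m⁻²

D(12) = 9.25 g·m⁻²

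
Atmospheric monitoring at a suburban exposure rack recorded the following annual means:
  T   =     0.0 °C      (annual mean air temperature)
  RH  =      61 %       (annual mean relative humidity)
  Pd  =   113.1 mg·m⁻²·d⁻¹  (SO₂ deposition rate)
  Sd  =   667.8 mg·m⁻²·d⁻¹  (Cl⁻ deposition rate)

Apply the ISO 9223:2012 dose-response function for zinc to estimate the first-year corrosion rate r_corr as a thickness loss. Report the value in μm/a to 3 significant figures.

r_corr = 2.33 μm/a

zinc: temperature factor f = +0.038·(-10.0) = -0.3800
  SO₂ term: 0.0129·113.1^0.44·exp(0.046·61-0.3800) = 1.169
  Cl⁻ term: 0.0175·667.8^0.57·exp(0.008·61+0.085·0.0) = 1.162
  r_corr = 1.169 + 1.162 = 2.33 μm/a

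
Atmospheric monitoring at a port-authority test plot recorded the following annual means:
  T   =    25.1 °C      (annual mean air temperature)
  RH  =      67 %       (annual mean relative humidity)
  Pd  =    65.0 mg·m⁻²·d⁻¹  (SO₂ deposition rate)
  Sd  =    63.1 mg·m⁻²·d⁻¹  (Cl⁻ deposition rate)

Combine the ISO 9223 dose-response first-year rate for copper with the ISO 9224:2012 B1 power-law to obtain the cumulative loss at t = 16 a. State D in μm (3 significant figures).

copper: T>10 °C ⇒ hinge -0.080·(25.1−10) = -1.2080
  SO₂ term: 0.0053·65.0^0.26·exp(0.059·67-1.2080) = 0.2442
  Sd branch = 0.01025·Sd^0.27·e^(0.036·RH+0.049·T) = 1.198 μm/a
  r_corr = 0.2442 + 1.198 = 1.442 μm/a
Power-law: D(16) = r_corr · 16^0.667
  D(16) = 1.442 × 16^0.667 = 1.442 × 6.355 = 9.165 μm

D(16) = 9.16 μm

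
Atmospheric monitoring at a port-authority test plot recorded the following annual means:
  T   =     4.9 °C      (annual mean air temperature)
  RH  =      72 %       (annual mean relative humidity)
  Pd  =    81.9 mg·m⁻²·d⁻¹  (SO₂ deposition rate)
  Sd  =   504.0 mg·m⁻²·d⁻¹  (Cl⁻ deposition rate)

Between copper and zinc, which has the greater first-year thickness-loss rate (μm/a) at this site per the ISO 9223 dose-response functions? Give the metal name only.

copper: f(T) = +0.126·(T−10) [T≤10 °C] = -0.6426
  Pd branch = 0.0053·Pd^0.26·e^(0.059·RH+f) = 0.6131 μm/a
  Sd branch = 0.01025·Sd^0.27·e^(0.036·RH+0.049·T) = 0.934 μm/a
  sum: 0.6131 + 0.934 → r_corr = 1.547 μm/a
zinc: temperature factor f = +0.038·(-5.1) = -0.1938
  SO₂ term: 0.0129·81.9^0.44·exp(0.046·72-0.1938) = 2.026
  Sd branch = 0.0175·Sd^0.57·e^(0.008·RH+0.085·T) = 1.639 μm/a
  r_corr = 2.026 + 1.639 = 3.665 μm/a
Ordering by μm/a: zinc (3.66) > copper (1.55)

zinc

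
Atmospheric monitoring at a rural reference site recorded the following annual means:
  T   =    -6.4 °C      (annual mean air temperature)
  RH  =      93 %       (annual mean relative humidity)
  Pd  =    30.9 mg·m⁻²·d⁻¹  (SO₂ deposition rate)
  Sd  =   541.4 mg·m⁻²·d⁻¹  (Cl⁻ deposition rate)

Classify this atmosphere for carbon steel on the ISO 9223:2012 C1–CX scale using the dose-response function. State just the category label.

C5

carbon steel: temperature factor f = +0.150·(-16.4) = -2.4600
  sulphur-dioxide contribution → 5.783 μm/a
  chloride contribution → 84.15 μm/a
  total first-year rate 89.93 μm/a
89.9 μm/a falls in (80, 200] for carbon steel → category C5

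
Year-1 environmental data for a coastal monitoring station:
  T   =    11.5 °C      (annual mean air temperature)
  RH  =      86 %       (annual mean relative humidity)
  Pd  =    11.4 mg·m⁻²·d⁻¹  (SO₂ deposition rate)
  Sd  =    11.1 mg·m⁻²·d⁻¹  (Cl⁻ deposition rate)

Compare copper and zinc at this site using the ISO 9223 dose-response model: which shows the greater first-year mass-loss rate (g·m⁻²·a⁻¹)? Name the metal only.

copper: T>10 °C ⇒ hinge -0.080·(11.5−10) = -0.1200
  sulphur-dioxide contribution → 1.414 μm/a
  chloride contribution → 0.7625 μm/a
  total first-year rate 2.177 μm/a
  mass loss = 2.177 μm/a × 8.96 g/cm³ = 19.51 g·m⁻²·a⁻¹
zinc: T>10 °C ⇒ hinge -0.071·(11.5−10) = -0.1065
  sulphur-dioxide contribution → 1.768 μm/a
  chloride contribution → 0.3649 μm/a
  ⇒ r_corr(zinc) = 2.133 μm/a
  mass loss = 2.133 μm/a × 7.14 g/cm³ = 15.23 g·m⁻²·a⁻¹
Ordering by g·m⁻²·a⁻¹: copper (19.5) > zinc (15.2)

copper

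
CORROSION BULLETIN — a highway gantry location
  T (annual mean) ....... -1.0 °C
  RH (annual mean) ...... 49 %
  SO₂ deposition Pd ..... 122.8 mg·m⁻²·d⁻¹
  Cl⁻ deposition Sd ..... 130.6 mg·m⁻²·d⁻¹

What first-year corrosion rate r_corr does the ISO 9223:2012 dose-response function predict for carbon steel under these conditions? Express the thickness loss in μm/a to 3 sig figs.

carbon steel: T≤10 °C ⇒ hinge +0.150·(-1.0−10) = -1.6500
  Pd branch = 1.77·Pd^0.52·e^(0.02·RH+f) = 11.05 μm/a
  Sd branch = 0.102·Sd^0.62·e^(0.033·RH+0.04·T) = 10.12 μm/a
  sum: 11.05 + 10.12 → r_corr = 21.17 μm/a

r_corr = 21.2 μm/a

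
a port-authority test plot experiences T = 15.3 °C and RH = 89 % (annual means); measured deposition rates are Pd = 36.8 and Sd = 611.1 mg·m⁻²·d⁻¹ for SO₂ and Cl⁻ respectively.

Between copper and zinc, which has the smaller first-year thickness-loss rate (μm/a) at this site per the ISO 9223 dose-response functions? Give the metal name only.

copper: T>10 °C ⇒ hinge -0.080·(15.3−10) = -0.4240
  sulphur-dioxide contribution → 1.689 μm/a
  chloride contribution → 3.02 μm/a
  ⇒ r_corr(copper) = 4.71 μm/a
zinc: f(T) = -0.071·(T−10) [T>10 °C] = -0.3763
  sulphur-dioxide contribution → 2.595 μm/a
  chloride contribution → 5.072 μm/a
  total first-year rate 7.667 μm/a
Ordering by μm/a: zinc (7.67) > copper (4.71)

copper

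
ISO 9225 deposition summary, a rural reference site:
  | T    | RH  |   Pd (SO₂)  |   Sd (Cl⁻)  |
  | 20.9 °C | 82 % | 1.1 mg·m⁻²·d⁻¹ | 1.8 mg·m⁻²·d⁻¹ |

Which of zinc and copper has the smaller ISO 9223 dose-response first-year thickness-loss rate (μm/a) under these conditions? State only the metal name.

zinc: f(T) = -0.071·(T−10) [T>10 °C] = -0.7739
  sulphur-dioxide contribution → 0.2697 μm/a
  chloride contribution → 0.2786 μm/a
  ⇒ r_corr(zinc) = 0.5483 μm/a
copper: T>10 °C ⇒ hinge -0.080·(20.9−10) = -0.8720
  sulphur-dioxide contribution → 0.2867 μm/a
  chloride contribution → 0.6404 μm/a
  total first-year rate 0.9271 μm/a
Ordering by μm/a: copper (0.927) > zinc (0.548)

zinc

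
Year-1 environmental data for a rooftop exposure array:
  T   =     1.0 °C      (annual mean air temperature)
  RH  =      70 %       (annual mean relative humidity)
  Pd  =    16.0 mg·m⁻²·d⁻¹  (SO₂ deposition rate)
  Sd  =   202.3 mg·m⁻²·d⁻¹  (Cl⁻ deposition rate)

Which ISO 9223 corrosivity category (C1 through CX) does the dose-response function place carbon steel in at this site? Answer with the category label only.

carbon steel: temperature factor f = +0.150·(-9.0) = -1.3500
  sulphur-dioxide contribution → 7.867 μm/a
  chloride contribution → 28.77 μm/a
  ⇒ r_corr(carbon steel) = 36.64 μm/a
36.6 μm/a falls in (25, 50] for carbon steel → category C3

C3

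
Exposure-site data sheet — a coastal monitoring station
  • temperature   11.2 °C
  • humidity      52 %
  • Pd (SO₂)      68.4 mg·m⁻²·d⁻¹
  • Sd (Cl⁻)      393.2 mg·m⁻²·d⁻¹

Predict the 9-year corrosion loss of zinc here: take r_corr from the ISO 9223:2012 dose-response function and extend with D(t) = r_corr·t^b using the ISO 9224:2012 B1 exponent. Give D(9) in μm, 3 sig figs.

D(9) = 17.3 μm

zinc: temperature factor f = -0.071·(1.2) = -0.0852
  Pd branch = 0.0129·Pd^0.44·e^(0.046·RH+f) = 0.8315 μm/a
  Cl⁻ term: 0.0175·393.2^0.57·exp(0.008·52+0.085·11.2) = 2.071
  r_corr = 0.8315 + 2.071 = 2.902 μm/a
Power-law: D(9) = r_corr · 9^0.813
  D(9) = 2.902 × 9^0.813 = 2.902 × 5.968 = 17.32 μm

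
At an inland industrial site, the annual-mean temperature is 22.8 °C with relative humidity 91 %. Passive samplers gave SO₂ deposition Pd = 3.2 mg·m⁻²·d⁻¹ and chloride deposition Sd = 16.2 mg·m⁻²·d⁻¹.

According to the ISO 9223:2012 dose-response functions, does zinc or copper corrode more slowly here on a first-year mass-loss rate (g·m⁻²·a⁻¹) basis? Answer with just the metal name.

zinc: T>10 °C ⇒ hinge -0.071·(22.8−10) = -0.9088
  Pd branch = 0.0129·Pd^0.44·e^(0.046·RH+f) = 0.5703 μm/a
  Cl⁻ term: 0.0175·16.2^0.57·exp(0.008·91+0.085·22.8) = 1.231
  r_corr = 0.5703 + 1.231 = 1.801 μm/a
  mass loss = 1.801 μm/a × 7.14 g/cm³ = 12.86 g·m⁻²·a⁻¹
copper: T>10 °C ⇒ hinge -0.080·(22.8−10) = -1.0240
  SO₂ term: 0.0053·3.2^0.26·exp(0.059·91-1.0240) = 0.5529
  Sd branch = 0.01025·Sd^0.27·e^(0.036·RH+0.049·T) = 1.759 μm/a
  r_corr = 0.5529 + 1.759 = 2.312 μm/a
  mass loss = 2.312 μm/a × 8.96 g/cm³ = 20.71 g·m⁻²·a⁻¹
Ordering by g·m⁻²·a⁻¹: copper (20.7) > zinc (12.9)

zinc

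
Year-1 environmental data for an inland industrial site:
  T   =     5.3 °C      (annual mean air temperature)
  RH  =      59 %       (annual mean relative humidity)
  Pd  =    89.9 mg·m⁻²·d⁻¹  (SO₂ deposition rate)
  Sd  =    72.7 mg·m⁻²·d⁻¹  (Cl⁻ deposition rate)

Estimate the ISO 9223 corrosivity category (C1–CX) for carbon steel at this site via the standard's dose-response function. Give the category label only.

carbon steel: temperature factor f = +0.150·(-4.7) = -0.7050
  sulphur-dioxide contribution → 29.53 μm/a
  chloride contribution → 12.6 μm/a
  ⇒ r_corr(carbon steel) = 42.13 μm/a
Category bounds: 25…50 μm/a bracket r_corr ⇒ C3

C3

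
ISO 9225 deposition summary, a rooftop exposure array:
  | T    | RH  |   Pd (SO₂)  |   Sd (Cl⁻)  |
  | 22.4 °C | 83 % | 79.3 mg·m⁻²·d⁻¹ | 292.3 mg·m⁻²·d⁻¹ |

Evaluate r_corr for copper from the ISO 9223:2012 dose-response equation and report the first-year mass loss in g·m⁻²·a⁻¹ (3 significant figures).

copper: T>10 °C ⇒ hinge -0.080·(22.4−10) = -0.9920
  sulphur-dioxide contribution → 0.8204 μm/a
  chloride contribution → 2.824 μm/a
  total first-year rate 3.644 μm/a
Convert to mass loss: 3.644 μm/a × 8.96 g/cm³ = 32.65 g·m⁻²·a⁻¹

r_corr = 32.7 g·m⁻²·a⁻¹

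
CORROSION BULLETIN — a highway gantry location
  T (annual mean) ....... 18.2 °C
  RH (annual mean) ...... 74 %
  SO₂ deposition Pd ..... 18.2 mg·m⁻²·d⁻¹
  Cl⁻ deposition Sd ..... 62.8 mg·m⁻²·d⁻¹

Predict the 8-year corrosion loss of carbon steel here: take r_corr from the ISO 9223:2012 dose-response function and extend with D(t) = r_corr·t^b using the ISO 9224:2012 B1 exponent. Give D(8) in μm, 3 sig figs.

carbon steel: f(T) = -0.054·(T−10) [T>10 °C] = -0.4428
  sulphur-dioxide contribution → 22.58 μm/a
  chloride contribution → 31.63 μm/a
  total first-year rate 54.2 μm/a
ISO 9224: D(t) = r_corr · t^b with b = 0.523 (carbon steel, B1)
  D(8) = 54.2 × 8^0.523 = 54.2 × 2.967 = 160.8 μm

D(8) = 161 μm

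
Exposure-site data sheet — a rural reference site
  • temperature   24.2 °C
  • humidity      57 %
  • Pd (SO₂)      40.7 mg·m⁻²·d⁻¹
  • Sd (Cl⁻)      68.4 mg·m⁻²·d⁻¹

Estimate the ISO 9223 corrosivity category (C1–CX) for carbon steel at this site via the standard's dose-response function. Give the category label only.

carbon steel: T>10 °C ⇒ hinge -0.054·(24.2−10) = -0.7668
  Pd branch = 1.77·Pd^0.52·e^(0.02·RH+f) = 17.66 μm/a
  Sd branch = 0.102·Sd^0.62·e^(0.033·RH+0.04·T) = 24.19 μm/a
  sum: 17.66 + 24.19 → r_corr = 41.85 μm/a
41.9 μm/a falls in (25, 50] for carbon steel → category C3

C3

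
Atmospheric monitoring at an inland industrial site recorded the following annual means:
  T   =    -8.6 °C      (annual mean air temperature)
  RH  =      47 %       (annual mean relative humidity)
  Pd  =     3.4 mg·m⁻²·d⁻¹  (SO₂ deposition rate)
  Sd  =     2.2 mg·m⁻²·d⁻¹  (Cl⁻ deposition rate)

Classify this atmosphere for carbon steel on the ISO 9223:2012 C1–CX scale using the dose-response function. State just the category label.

C1

carbon steel: temperature factor f = +0.150·(-18.6) = -2.7900
  sulphur-dioxide contribution → 0.5259 μm/a
  chloride contribution → 0.556 μm/a
  total first-year rate 1.082 μm/a
ISO 9223 Table 2 (carbon steel): 0 < 1.08 ≤ 1.3 μm/a ⇒ C1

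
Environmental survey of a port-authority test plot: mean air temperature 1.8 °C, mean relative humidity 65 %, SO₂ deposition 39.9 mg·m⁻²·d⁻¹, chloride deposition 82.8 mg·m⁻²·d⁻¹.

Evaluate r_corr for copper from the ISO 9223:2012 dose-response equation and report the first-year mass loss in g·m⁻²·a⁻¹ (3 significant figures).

r_corr = 5.47 g·m⁻²·a⁻¹

copper: T≤10 °C ⇒ hinge +0.126·(1.8−10) = -1.0332
  SO₂ term: 0.0053·39.9^0.26·exp(0.059·65-1.0332) = 0.2277
  Sd branch = 0.01025·Sd^0.27·e^(0.036·RH+0.049·T) = 0.383 μm/a
  sum: 0.2277 + 0.383 → r_corr = 0.6106 μm/a
Convert to mass loss: 0.6106 μm/a × 8.96 g/cm³ = 5.471 g·m⁻²·a⁻¹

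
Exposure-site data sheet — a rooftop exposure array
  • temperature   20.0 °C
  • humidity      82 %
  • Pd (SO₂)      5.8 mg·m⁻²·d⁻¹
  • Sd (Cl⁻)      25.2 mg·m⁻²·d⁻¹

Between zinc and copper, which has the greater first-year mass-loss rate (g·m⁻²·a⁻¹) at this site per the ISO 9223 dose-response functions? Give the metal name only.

copper

zinc: f(T) = -0.071·(T−10) [T>10 °C] = -0.7100
  SO₂ term: 0.0129·5.8^0.44·exp(0.046·82-0.7100) = 0.5975
  Sd branch = 0.0175·Sd^0.57·e^(0.008·RH+0.085·T) = 1.162 μm/a
  sum: 0.5975 + 1.162 → r_corr = 1.759 μm/a
  mass loss = 1.759 μm/a × 7.14 g/cm³ = 12.56 g·m⁻²·a⁻¹
copper: f(T) = -0.080·(T−10) [T>10 °C] = -0.8000
  SO₂ term: 0.0053·5.8^0.26·exp(0.059·82-0.8000) = 0.4747
  Cl⁻ term: 0.01025·25.2^0.27·exp(0.036·82+0.049·20.0) = 1.25
  r_corr = 0.4747 + 1.25 = 1.724 μm/a
  mass loss = 1.724 μm/a × 8.96 g/cm³ = 15.45 g·m⁻²·a⁻¹
Ordering by g·m⁻²·a⁻¹: copper (15.4) > zinc (12.6)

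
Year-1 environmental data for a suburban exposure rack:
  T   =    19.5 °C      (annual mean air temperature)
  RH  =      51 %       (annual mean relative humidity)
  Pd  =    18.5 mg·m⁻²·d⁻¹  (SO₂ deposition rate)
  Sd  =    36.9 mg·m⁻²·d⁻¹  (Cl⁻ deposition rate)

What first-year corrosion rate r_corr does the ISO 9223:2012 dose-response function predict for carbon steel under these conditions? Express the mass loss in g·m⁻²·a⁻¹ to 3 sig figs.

carbon steel: temperature factor f = -0.054·(9.5) = -0.5130
  Pd branch = 1.77·Pd^0.52·e^(0.02·RH+f) = 13.4 μm/a
  Sd branch = 0.102·Sd^0.62·e^(0.033·RH+0.04·T) = 11.22 μm/a
  r_corr = 13.4 + 11.22 = 24.62 μm/a
Convert to mass loss: 24.62 μm/a × 7.85 g/cm³ = 193.2 g·m⁻²·a⁻¹

r_corr = 193 g·m⁻²·a⁻¹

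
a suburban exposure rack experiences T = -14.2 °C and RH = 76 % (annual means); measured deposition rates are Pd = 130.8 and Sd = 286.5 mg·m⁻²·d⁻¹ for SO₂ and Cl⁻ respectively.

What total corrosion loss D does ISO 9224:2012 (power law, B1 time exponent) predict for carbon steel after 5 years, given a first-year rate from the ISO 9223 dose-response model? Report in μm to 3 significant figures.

carbon steel: T≤10 °C ⇒ hinge +0.150·(-14.2−10) = -3.6300
  SO₂ term: 1.77·130.8^0.52·exp(0.02·76-3.6300) = 2.706
  Sd branch = 0.102·Sd^0.62·e^(0.033·RH+0.04·T) = 23.69 μm/a
  r_corr = 2.706 + 23.69 = 26.39 μm/a
Long-term exponent b (ISO 9224 Table 2, B1) = 0.523
  D(5) = 26.39 × 5^0.523 = 26.39 × 2.32 = 61.25 μm

D(5) = 61.2 μm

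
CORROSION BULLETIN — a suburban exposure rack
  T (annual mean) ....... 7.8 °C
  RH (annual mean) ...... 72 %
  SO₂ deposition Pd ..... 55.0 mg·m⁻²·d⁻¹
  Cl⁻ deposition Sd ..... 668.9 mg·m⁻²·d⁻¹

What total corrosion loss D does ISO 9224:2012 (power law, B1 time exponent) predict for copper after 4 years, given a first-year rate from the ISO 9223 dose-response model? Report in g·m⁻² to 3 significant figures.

D(4) = 44.2 g·m⁻²

copper: f(T) = +0.126·(T−10) [T≤10 °C] = -0.2772
  sulphur-dioxide contribution → 0.7966 μm/a
  chloride contribution → 1.162 μm/a
  ⇒ r_corr(copper) = 1.959 μm/a
ISO 9224: D(t) = r_corr · t^b with b = 0.667 (copper, B1)
  D(4) = 1.959 × 4^0.667 = 1.959 × 2.521 = 4.938 μm
  Mass loss = 4.938 μm × 8.96 g/cm³ = 44.25 g·m⁻²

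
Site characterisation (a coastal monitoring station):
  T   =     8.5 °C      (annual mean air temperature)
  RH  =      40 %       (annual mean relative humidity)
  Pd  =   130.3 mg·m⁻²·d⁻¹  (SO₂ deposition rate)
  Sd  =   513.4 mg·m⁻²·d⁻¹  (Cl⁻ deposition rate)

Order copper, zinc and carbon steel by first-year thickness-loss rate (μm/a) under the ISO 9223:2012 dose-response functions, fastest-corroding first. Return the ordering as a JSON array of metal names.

["carbon steel", "zinc", "copper"]

copper: T≤10 °C ⇒ hinge +0.126·(8.5−10) = -0.1890
  Pd branch = 0.0053·Pd^0.26·e^(0.059·RH+f) = 0.1648 μm/a
  Sd branch = 0.01025·Sd^0.27·e^(0.036·RH+0.049·T) = 0.3538 μm/a
  sum: 0.1648 + 0.3538 → r_corr = 0.5187 μm/a
zinc: temperature factor f = +0.038·(-1.5) = -0.0570
  Pd branch = 0.0129·Pd^0.44·e^(0.046·RH+f) = 0.6539 μm/a
  Cl⁻ term: 0.0175·513.4^0.57·exp(0.008·40+0.085·8.5) = 1.741
  r_corr = 0.6539 + 1.741 = 2.395 μm/a
carbon steel: f(T) = +0.150·(T−10) [T≤10 °C] = -0.2250
  SO₂ term: 1.77·130.3^0.52·exp(0.02·40-0.2250) = 39.58
  Sd branch = 0.102·Sd^0.62·e^(0.033·RH+0.04·T) = 25.7 μm/a
  sum: 39.58 + 25.7 → r_corr = 65.28 μm/a
Ordering by μm/a: carbon steel (65.3) > zinc (2.39) > copper (0.519)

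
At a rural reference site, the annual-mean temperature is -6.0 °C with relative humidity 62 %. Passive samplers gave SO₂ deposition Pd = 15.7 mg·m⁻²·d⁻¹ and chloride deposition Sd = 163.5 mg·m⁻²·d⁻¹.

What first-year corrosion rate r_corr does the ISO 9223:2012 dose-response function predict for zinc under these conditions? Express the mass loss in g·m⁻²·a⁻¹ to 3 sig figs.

zinc: temperature factor f = +0.038·(-16.0) = -0.6080
  Pd branch = 0.0129·Pd^0.44·e^(0.046·RH+f) = 0.4086 μm/a
  Sd branch = 0.0175·Sd^0.57·e^(0.008·RH+0.085·T) = 0.3153 μm/a
  r_corr = 0.4086 + 0.3153 = 0.7239 μm/a
Convert to mass loss: 0.7239 μm/a × 7.14 g/cm³ = 5.169 g·m⁻²·a⁻¹

r_corr = 5.17 g·m⁻²·a⁻¹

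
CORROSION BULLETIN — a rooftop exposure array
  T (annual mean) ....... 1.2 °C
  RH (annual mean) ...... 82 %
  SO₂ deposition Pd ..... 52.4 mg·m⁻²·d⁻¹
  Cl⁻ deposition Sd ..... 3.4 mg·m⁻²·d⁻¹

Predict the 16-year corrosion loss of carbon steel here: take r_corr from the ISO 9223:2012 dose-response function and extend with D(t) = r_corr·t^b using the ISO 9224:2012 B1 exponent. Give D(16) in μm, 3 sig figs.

carbon steel: T≤10 °C ⇒ hinge +0.150·(1.2−10) = -1.3200
  SO₂ term: 1.77·52.4^0.52·exp(0.02·82-1.3200) = 19.1
  Sd branch = 0.102·Sd^0.62·e^(0.033·RH+0.04·T) = 3.421 μm/a
  r_corr = 19.1 + 3.421 = 22.52 μm/a
ISO 9224: D(t) = r_corr · t^b with b = 0.523 (carbon steel, B1)
  D(16) = 22.52 × 16^0.523 = 22.52 × 4.263 = 96.01 μm

D(16) = 96.0 μm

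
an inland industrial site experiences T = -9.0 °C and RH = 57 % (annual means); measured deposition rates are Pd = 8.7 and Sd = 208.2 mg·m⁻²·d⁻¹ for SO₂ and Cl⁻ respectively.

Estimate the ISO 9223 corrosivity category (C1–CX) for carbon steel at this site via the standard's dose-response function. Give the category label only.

carbon steel: T≤10 °C ⇒ hinge +0.150·(-9.0−10) = -2.8500
  sulphur-dioxide contribution → 0.986 μm/a
  chloride contribution → 12.78 μm/a
  ⇒ r_corr(carbon steel) = 13.77 μm/a
13.8 μm/a falls in (1.3, 25] for carbon steel → category C2

C2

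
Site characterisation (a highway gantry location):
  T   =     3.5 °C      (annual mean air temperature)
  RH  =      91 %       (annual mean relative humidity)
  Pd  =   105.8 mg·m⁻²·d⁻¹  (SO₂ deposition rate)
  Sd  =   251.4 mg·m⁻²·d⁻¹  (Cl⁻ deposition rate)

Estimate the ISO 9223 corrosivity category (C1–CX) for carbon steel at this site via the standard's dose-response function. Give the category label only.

carbon steel: temperature factor f = +0.150·(-6.5) = -0.9750
  Pd branch = 1.77·Pd^0.52·e^(0.02·RH+f) = 46.52 μm/a
  Sd branch = 0.102·Sd^0.62·e^(0.033·RH+0.04·T) = 72.75 μm/a
  r_corr = 46.52 + 72.75 = 119.3 μm/a
119 μm/a falls in (80, 200] for carbon steel → category C5

C5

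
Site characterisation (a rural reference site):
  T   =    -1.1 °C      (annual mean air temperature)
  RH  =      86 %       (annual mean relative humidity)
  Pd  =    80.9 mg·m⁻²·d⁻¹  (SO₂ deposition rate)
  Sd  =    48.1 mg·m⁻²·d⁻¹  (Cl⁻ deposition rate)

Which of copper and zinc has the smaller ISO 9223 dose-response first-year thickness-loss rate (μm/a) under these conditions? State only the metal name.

copper: temperature factor f = +0.126·(-11.1) = -1.3986
  Pd branch = 0.0053·Pd^0.26·e^(0.059·RH+f) = 0.6555 μm/a
  Sd branch = 0.01025·Sd^0.27·e^(0.036·RH+0.049·T) = 0.611 μm/a
  sum: 0.6555 + 0.611 → r_corr = 1.267 μm/a
zinc: temperature factor f = +0.038·(-11.1) = -0.4218
  Pd branch = 0.0129·Pd^0.44·e^(0.046·RH+f) = 3.055 μm/a
  Cl⁻ term: 0.0175·48.1^0.57·exp(0.008·86+0.085·-1.1) = 0.2884
  r_corr = 3.055 + 0.2884 = 3.343 μm/a
Ordering by μm/a: zinc (3.34) > copper (1.27)

copper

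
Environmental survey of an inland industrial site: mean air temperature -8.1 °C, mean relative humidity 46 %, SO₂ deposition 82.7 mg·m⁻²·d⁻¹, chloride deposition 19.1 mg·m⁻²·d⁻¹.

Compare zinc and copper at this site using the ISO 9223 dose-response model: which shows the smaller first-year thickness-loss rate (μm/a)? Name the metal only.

copper

zinc: temperature factor f = +0.038·(-18.1) = -0.6878
  sulphur-dioxide contribution → 0.3754 μm/a
  chloride contribution → 0.06824 μm/a
  total first-year rate 0.4437 μm/a
copper: temperature factor f = +0.126·(-18.1) = -2.2806
  sulphur-dioxide contribution → 0.02577 μm/a
  chloride contribution → 0.08006 μm/a
  ⇒ r_corr(copper) = 0.1058 μm/a
Ordering by μm/a: zinc (0.444) > copper (0.106)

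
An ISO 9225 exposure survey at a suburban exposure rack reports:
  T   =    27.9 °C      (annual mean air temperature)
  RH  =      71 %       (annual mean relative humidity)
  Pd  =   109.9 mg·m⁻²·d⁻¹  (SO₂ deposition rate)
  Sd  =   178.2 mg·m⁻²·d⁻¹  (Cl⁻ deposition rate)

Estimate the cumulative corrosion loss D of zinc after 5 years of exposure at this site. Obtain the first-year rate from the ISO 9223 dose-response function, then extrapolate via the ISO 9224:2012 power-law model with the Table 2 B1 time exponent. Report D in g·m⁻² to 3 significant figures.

D(5) = 188 g·m⁻²

zinc: T>10 °C ⇒ hinge -0.071·(27.9−10) = -1.2709
  Pd branch = 0.0129·Pd^0.44·e^(0.046·RH+f) = 0.75 μm/a
  Sd branch = 0.0175·Sd^0.57·e^(0.008·RH+0.085·T) = 6.348 μm/a
  sum: 0.75 + 6.348 → r_corr = 7.098 μm/a
Long-term exponent b (ISO 9224 Table 2, B1) = 0.813
  D(5) = 7.098 × 5^0.813 = 7.098 × 3.701 = 26.27 μm
  Mass loss = 26.27 μm × 7.14 g/cm³ = 187.6 g·m⁻²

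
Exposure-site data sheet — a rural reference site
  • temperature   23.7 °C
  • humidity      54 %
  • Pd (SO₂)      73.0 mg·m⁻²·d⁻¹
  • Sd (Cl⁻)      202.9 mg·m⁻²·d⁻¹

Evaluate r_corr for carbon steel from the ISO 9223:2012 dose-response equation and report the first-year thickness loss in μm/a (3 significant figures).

r_corr = 65.3 μm/a

carbon steel: temperature factor f = -0.054·(13.7) = -0.7398
  Pd branch = 1.77·Pd^0.52·e^(0.02·RH+f) = 23.16 μm/a
  Cl⁻ term: 0.102·202.9^0.62·exp(0.033·54+0.04·23.7) = 42.14
  r_corr = 23.16 + 42.14 = 65.3 μm/a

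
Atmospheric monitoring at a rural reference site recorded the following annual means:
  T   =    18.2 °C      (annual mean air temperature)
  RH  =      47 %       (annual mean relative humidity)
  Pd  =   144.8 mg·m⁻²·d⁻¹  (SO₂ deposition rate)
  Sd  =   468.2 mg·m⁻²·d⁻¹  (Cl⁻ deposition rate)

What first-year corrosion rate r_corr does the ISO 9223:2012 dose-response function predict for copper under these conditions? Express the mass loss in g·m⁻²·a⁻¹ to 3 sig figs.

copper: temperature factor f = -0.080·(8.2) = -0.6560
  Pd branch = 0.0053·Pd^0.26·e^(0.059·RH+f) = 0.1605 μm/a
  Sd branch = 0.01025·Sd^0.27·e^(0.036·RH+0.049·T) = 0.7143 μm/a
  sum: 0.1605 + 0.7143 → r_corr = 0.8748 μm/a
Convert to mass loss: 0.8748 μm/a × 8.96 g/cm³ = 7.838 g·m⁻²·a⁻¹

r_corr = 7.84 g·m⁻²·a⁻¹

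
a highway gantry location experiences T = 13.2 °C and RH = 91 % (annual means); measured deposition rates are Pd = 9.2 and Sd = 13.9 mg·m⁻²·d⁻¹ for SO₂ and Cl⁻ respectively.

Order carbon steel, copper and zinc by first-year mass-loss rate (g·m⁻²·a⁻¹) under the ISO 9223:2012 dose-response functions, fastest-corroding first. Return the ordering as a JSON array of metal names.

["carbon steel", "copper", "zinc"]

carbon steel: f(T) = -0.054·(T−10) [T>10 °C] = -0.1728
  sulphur-dioxide contribution → 29.14 μm/a
  chloride contribution → 17.81 μm/a
  total first-year rate 46.96 μm/a
  mass loss = 46.96 μm/a × 7.85 g/cm³ = 368.6 g·m⁻²·a⁻¹
copper: f(T) = -0.080·(T−10) [T>10 °C] = -0.2560
  sulphur-dioxide contribution → 1.568 μm/a
  chloride contribution → 1.054 μm/a
  ⇒ r_corr(copper) = 2.623 μm/a
  mass loss = 2.623 μm/a × 8.96 g/cm³ = 23.5 g·m⁻²·a⁻¹
zinc: f(T) = -0.071·(T−10) [T>10 °C] = -0.2272
  sulphur-dioxide contribution → 1.794 μm/a
  chloride contribution → 0.4989 μm/a
  ⇒ r_corr(zinc) = 2.293 μm/a
  mass loss = 2.293 μm/a × 7.14 g/cm³ = 16.37 g·m⁻²·a⁻¹
Ordering by g·m⁻²·a⁻¹: carbon steel (369) > copper (23.5) > zinc (16.4)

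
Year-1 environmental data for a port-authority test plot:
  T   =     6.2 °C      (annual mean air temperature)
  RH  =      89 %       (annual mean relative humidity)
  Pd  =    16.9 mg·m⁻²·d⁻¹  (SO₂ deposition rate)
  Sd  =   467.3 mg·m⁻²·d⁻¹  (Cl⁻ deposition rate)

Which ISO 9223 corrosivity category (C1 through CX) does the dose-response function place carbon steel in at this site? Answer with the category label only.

C5

carbon steel: f(T) = +0.150·(T−10) [T≤10 °C] = -0.5700
  SO₂ term: 1.77·16.9^0.52·exp(0.02·89-0.5700) = 25.82
  Cl⁻ term: 0.102·467.3^0.62·exp(0.033·89+0.04·6.2) = 111.4
  r_corr = 25.82 + 111.4 = 137.2 μm/a
137 μm/a falls in (80, 200] for carbon steel → category C5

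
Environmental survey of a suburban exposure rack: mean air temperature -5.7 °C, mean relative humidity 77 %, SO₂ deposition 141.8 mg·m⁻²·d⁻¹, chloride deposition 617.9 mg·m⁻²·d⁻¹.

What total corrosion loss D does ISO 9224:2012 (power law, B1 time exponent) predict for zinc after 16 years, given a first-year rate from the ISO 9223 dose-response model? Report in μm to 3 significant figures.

D(16) = 28.1 μm

zinc: temperature factor f = +0.038·(-15.7) = -0.5966
  sulphur-dioxide contribution → 2.17 μm/a
  chloride contribution → 0.778 μm/a
  total first-year rate 2.948 μm/a
Long-term exponent b (ISO 9224 Table 2, B1) = 0.813
  D(16) = 2.948 × 16^0.813 = 2.948 × 9.527 = 28.09 μm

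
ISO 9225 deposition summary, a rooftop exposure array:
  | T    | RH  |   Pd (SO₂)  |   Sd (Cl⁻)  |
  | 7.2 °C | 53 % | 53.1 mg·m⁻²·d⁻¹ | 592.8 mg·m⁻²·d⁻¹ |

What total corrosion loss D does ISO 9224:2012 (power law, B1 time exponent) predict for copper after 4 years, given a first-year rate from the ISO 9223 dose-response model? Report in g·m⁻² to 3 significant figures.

copper: temperature factor f = +0.126·(-2.8) = -0.3528
  SO₂ term: 0.0053·53.1^0.26·exp(0.059·53-0.3528) = 0.2386
  Sd branch = 0.01025·Sd^0.27·e^(0.036·RH+0.049·T) = 0.5511 μm/a
  r_corr = 0.2386 + 0.5511 = 0.7897 μm/a
Long-term exponent b (ISO 9224 Table 2, B1) = 0.667
  D(4) = 0.7897 × 4^0.667 = 0.7897 × 2.521 = 1.991 μm
  Mass loss = 1.991 μm × 8.96 g/cm³ = 17.84 g·m⁻²

D(4) = 17.8 g·m⁻²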